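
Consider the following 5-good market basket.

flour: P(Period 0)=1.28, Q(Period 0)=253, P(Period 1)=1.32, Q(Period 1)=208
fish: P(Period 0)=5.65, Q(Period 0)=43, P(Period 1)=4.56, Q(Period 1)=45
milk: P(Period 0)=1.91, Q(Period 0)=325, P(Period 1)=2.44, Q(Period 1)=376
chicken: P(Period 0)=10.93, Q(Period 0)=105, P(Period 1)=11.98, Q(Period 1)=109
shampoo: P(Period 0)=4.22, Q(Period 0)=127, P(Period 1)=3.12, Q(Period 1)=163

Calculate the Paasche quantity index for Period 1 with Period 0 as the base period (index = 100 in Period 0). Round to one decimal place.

Paasche quantity index uses current-period prices as weights.
ΣP(Period 1)·Q(Period 1) = 1.32×208 + 4.56×45 + 2.44×376 + 11.98×109 + 3.12×163 = 274.56 + 205.2 + 917.44 + 1305.82 + 508.56 = 3211.58
ΣP(Period 1)·Q(Period 0) = 1.32×253 + 4.56×43 + 2.44×325 + 11.98×105 + 3.12×127 = 333.96 + 196.08 + 793 + 1257.9 + 396.24 = 2977.18
Index = 3211.58 / 2977.18 × 100 = 107.8732

107.9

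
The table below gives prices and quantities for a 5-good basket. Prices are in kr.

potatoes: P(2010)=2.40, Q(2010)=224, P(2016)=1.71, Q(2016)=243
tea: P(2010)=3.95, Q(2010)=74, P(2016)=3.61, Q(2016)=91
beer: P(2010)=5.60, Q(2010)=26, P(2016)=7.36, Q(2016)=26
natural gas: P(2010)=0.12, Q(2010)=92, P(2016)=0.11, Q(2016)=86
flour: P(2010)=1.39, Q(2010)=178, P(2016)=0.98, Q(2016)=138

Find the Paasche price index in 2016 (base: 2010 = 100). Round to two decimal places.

83.70

Paasche price index uses current-period quantities as weights.
ΣP(2016)·Q(2016) = 1.71×243 + 3.61×91 + 7.36×26 + 0.11×86 + 0.98×138 = 415.53 + 328.51 + 191.36 + 9.46 + 135.24 = 1080.1
ΣP(2010)·Q(2016) = 2.40×243 + 3.95×91 + 5.60×26 + 0.12×86 + 1.39×138 = 583.2 + 359.45 + 145.6 + 10.32 + 191.82 = 1290.39
Index = 1080.1 / 1290.39 × 100 = 83.7034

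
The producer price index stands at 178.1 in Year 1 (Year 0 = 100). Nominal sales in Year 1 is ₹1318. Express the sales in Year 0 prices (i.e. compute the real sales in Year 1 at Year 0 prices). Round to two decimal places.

Real = Nominal ÷ (Index/100) = 1318 ÷ (178.1/100)
     = 1318 ÷ 1.781 = 740.0337

740.03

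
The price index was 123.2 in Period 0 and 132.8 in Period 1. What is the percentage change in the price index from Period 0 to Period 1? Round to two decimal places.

Change = (132.8 − 123.2) / 123.2 × 100
       = 9.6 / 123.2 × 100 = 7.7922%

7.79%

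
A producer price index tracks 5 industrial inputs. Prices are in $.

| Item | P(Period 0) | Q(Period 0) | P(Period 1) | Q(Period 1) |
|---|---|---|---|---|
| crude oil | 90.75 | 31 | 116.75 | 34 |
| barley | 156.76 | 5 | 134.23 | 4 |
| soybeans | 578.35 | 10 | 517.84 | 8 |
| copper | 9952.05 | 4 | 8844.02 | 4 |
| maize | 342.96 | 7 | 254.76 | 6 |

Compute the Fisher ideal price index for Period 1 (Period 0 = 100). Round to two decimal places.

Laspeyres component (base-period weights):
ΣP(Period 1)Q(Period 0) = 116.75×31 + 134.23×5 + 517.84×10 + 8844.02×4 + 254.76×7 = 3619.25 + 671.15 + 5178.4 + 35376.08 + 1783.32 = 46628.2
ΣP(Period 0)Q(Period 0) = 90.75×31 + 156.76×5 + 578.35×10 + 9952.05×4 + 342.96×7 = 2813.25 + 783.8 + 5783.5 + 39808.2 + 2400.72 = 51589.47
L = 46628.2 / 51589.47 × 100 = 90.3832
Paasche component (current-period weights):
ΣP(Period 1)Q(Period 1) = 116.75×34 + 134.23×4 + 517.84×8 + 8844.02×4 + 254.76×6 = 3969.5 + 536.92 + 4142.72 + 35376.08 + 1528.56 = 45553.78
ΣP(Period 0)Q(Period 1) = 90.75×34 + 156.76×4 + 578.35×8 + 9952.05×4 + 342.96×6 = 3085.5 + 627.04 + 4626.8 + 39808.2 + 2057.76 = 50205.3
P = 45553.78 / 50205.3 × 100 = 90.7350
Fisher = √(L × P) = √(90.3832 × 90.7350) = 90.5589

90.56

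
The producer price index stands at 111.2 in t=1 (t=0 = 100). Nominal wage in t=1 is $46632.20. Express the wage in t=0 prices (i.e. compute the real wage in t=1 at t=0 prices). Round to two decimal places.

41935.43

Real = Nominal ÷ (Index/100) = 46632.20 ÷ (111.2/100)
     = 46632.20 ÷ 1.112 = 41935.4317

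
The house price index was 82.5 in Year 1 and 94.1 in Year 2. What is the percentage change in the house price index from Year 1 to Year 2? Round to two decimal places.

Change = (94.1 − 82.5) / 82.5 × 100
       = 11.6 / 82.5 × 100 = 14.0606%

14.06%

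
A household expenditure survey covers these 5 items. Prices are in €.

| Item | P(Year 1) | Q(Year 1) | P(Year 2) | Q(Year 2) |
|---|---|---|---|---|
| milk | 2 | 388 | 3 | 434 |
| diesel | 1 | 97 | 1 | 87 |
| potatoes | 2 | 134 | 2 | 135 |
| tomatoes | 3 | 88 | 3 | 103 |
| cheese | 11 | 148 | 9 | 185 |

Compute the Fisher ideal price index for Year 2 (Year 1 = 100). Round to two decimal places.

Laspeyres component (base-period weights):
ΣP(Year 2)Q(Year 1) = 3×388 + 1×97 + 2×134 + 3×88 + 9×148 = 1164 + 97 + 268 + 264 + 1332 = 3125
ΣP(Year 1)Q(Year 1) = 2×388 + 1×97 + 2×134 + 3×88 + 11×148 = 776 + 97 + 268 + 264 + 1628 = 3033
L = 3125 / 3033 × 100 = 103.0333
Paasche component (current-period weights):
ΣP(Year 2)Q(Year 2) = 3×434 + 1×87 + 2×135 + 3×103 + 9×185 = 1302 + 87 + 270 + 309 + 1665 = 3633
ΣP(Year 1)Q(Year 2) = 2×434 + 1×87 + 2×135 + 3×103 + 11×185 = 868 + 87 + 270 + 309 + 2035 = 3569
P = 3633 / 3569 × 100 = 101.7932
Fisher = √(L × P) = √(103.0333 × 101.7932) = 102.4114

102.41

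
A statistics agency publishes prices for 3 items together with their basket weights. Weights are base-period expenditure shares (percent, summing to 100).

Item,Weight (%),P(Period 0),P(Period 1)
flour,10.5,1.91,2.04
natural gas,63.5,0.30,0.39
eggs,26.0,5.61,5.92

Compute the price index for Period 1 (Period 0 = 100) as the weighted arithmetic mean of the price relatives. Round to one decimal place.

flour: 10.5 × (2.04/1.91) = 10.5 × 1.068063 = 11.2147
natural gas: 63.5 × (0.39/0.30) = 63.5 × 1.300000 = 82.5500
eggs: 26.0 × (5.92/5.61) = 26.0 × 1.055258 = 27.4367
Index = Σ wᵢ·(p₁ᵢ/p₀ᵢ) = 11.2147 + 82.5500 + 27.4367 = 121.2014

121.2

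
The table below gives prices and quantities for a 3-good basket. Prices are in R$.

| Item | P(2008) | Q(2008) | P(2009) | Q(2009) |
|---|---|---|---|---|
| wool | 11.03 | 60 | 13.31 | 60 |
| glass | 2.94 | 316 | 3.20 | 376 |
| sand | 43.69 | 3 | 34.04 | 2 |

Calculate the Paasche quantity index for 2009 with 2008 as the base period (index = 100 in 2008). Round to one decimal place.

108.3

Paasche quantity index uses current-period prices as weights.
ΣP(2009)·Q(2009) = 13.31×60 + 3.20×376 + 34.04×2 = 798.6 + 1203.2 + 68.08 = 2069.88
ΣP(2009)·Q(2008) = 13.31×60 + 3.20×316 + 34.04×3 = 798.6 + 1011.2 + 102.12 = 1911.92
Index = 2069.88 / 1911.92 × 100 = 108.2619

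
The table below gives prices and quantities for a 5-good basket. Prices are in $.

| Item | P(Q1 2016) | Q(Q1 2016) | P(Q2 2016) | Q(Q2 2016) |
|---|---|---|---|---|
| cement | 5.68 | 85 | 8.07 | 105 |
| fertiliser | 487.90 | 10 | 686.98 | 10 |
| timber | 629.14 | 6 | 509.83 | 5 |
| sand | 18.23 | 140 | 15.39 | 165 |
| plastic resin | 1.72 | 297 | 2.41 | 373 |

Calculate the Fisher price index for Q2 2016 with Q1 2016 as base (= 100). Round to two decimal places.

111.11

Laspeyres component (base-period weights):
ΣP(Q2 2016)Q(Q1 2016) = 8.07×85 + 686.98×10 + 509.83×6 + 15.39×140 + 2.41×297 = 685.95 + 6869.8 + 3058.98 + 2154.6 + 715.77 = 13485.1
ΣP(Q1 2016)Q(Q1 2016) = 5.68×85 + 487.90×10 + 629.14×6 + 18.23×140 + 1.72×297 = 482.8 + 4879 + 3774.84 + 2552.2 + 510.84 = 12199.68
L = 13485.1 / 12199.68 × 100 = 110.5365
Paasche component (current-period weights):
ΣP(Q2 2016)Q(Q2 2016) = 8.07×105 + 686.98×10 + 509.83×5 + 15.39×165 + 2.41×373 = 847.35 + 6869.8 + 2549.15 + 2539.35 + 898.93 = 13704.58
ΣP(Q1 2016)Q(Q2 2016) = 5.68×105 + 487.90×10 + 629.14×5 + 18.23×165 + 1.72×373 = 596.4 + 4879 + 3145.7 + 3007.95 + 641.56 = 12270.61
P = 13704.58 / 12270.61 × 100 = 111.6862
Fisher = √(L × P) = √(110.5365 × 111.6862) = 111.1099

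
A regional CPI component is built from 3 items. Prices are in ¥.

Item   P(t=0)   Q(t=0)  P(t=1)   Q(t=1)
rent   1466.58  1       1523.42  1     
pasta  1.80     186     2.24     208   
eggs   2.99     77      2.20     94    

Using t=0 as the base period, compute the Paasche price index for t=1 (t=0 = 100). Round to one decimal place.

103.5

Paasche price index uses current-period quantities as weights.
ΣP(t=1)·Q(t=1) = 1523.42×1 + 2.24×208 + 2.20×94 = 1523.42 + 465.92 + 206.8 = 2196.14
ΣP(t=0)·Q(t=1) = 1466.58×1 + 1.80×208 + 2.99×94 = 1466.58 + 374.4 + 281.06 = 2122.04
Index = 2196.14 / 2122.04 × 100 = 103.4919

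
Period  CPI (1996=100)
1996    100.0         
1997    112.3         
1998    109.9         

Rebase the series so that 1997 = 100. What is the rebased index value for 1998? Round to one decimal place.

97.9

Rebased(1998) = 109.9 / 112.3 × 100 = 97.8629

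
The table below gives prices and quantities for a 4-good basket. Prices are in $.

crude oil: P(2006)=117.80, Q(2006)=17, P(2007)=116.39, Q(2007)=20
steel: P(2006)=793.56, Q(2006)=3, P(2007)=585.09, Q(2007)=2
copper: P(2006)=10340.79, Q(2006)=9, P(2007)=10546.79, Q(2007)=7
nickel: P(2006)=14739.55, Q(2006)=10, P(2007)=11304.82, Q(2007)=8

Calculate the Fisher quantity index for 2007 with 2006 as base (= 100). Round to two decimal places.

79.29

Laspeyres component (base-period weights):
ΣP(2006)Q(2007) = 117.80×20 + 793.56×2 + 10340.79×7 + 14739.55×8 = 2356 + 1587.12 + 72385.53 + 117916.4 = 194245.05
ΣP(2006)Q(2006) = 117.80×17 + 793.56×3 + 10340.79×9 + 14739.55×10 = 2002.6 + 2380.68 + 93067.11 + 147395.5 = 244845.89
L = 194245.05 / 244845.89 × 100 = 79.3336
Paasche component (current-period weights):
ΣP(2007)Q(2007) = 116.39×20 + 585.09×2 + 10546.79×7 + 11304.82×8 = 2327.8 + 1170.18 + 73827.53 + 90438.56 = 167764.07
ΣP(2007)Q(2006) = 116.39×17 + 585.09×3 + 10546.79×9 + 11304.82×10 = 1978.63 + 1755.27 + 94921.11 + 113048.2 = 211703.21
P = 167764.07 / 211703.21 × 100 = 79.2449
Fisher = √(L × P) = √(79.3336 × 79.2449) = 79.2893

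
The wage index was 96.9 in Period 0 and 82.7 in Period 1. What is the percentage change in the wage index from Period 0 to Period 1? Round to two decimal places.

Change = (82.7 − 96.9) / 96.9 × 100
       = -14.2 / 96.9 × 100 = -14.6543%

-14.65%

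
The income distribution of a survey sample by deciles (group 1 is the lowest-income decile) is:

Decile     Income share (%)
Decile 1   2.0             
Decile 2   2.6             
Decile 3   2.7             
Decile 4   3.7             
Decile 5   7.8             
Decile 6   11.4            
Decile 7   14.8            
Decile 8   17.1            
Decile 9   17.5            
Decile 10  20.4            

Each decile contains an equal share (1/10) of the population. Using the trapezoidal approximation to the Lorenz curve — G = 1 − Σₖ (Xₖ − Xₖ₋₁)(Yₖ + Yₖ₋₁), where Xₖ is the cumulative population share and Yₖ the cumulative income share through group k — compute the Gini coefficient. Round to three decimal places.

0.379

Cumulative income shares Yₖ: 0.0200, 0.0460, 0.0730, 0.1100, 0.1880, 0.3020, 0.4500, 0.6210, 0.7960, 1.0000
Σ (Xₖ−Xₖ₋₁)(Yₖ+Yₖ₋₁) = (1/10)(0.0200+0.0000) + (1/10)(0.0460+0.0200) + (1/10)(0.0730+0.0460) + (1/10)(0.1100+0.0730) + (1/10)(0.1880+0.1100) + (1/10)(0.3020+0.1880) + (1/10)(0.4500+0.3020) + (1/10)(0.6210+0.4500) + (1/10)(0.7960+0.6210) + (1/10)(1.0000+0.7960)
  = 0.0020 + 0.0066 + 0.0119 + 0.0183 + 0.0298 + 0.0490 + 0.0752 + 0.1071 + 0.1417 + 0.1796 = 0.6212
G = 1 − 0.6212 = 0.3788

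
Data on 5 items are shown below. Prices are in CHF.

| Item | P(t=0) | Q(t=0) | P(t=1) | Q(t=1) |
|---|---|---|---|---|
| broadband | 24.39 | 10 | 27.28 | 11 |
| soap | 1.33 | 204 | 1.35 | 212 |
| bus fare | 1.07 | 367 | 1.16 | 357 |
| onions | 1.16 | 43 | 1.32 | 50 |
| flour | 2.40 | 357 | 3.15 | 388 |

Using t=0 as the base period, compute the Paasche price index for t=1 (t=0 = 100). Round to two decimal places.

Paasche price index uses current-period quantities as weights.
ΣP(t=1)·Q(t=1) = 27.28×11 + 1.35×212 + 1.16×357 + 1.32×50 + 3.15×388 = 300.08 + 286.2 + 414.12 + 66 + 1222.2 = 2288.6
ΣP(t=0)·Q(t=1) = 24.39×11 + 1.33×212 + 1.07×357 + 1.16×50 + 2.40×388 = 268.29 + 281.96 + 381.99 + 58 + 931.2 = 1921.44
Index = 2288.6 / 1921.44 × 100 = 119.1086

119.11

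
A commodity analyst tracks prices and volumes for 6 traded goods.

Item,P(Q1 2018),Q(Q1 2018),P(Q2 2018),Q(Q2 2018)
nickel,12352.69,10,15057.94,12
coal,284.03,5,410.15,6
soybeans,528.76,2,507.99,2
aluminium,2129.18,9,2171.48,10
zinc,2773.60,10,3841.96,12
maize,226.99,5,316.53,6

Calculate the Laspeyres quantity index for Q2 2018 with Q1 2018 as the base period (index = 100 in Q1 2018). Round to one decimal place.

Laspeyres quantity index uses base-period prices as weights.
ΣP(Q1 2018)·Q(Q2 2018) = 12352.69×12 + 284.03×6 + 528.76×2 + 2129.18×10 + 2773.60×12 + 226.99×6 = 148232.28 + 1704.18 + 1057.52 + 21291.8 + 33283.2 + 1361.94 = 206930.92
ΣP(Q1 2018)·Q(Q1 2018) = 12352.69×10 + 284.03×5 + 528.76×2 + 2129.18×9 + 2773.60×10 + 226.99×5 = 123526.9 + 1420.15 + 1057.52 + 19162.62 + 27736 + 1134.95 = 174038.14
Index = 206930.92 / 174038.14 × 100 = 118.8998

118.9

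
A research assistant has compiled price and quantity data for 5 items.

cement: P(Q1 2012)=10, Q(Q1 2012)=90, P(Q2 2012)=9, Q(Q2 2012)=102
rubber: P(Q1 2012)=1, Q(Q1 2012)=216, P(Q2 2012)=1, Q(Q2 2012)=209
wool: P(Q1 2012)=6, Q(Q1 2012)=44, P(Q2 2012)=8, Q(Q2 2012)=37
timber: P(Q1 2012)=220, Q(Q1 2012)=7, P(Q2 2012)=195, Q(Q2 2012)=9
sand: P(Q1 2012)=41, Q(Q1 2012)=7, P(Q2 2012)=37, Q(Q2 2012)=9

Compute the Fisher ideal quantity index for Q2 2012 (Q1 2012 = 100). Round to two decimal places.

Laspeyres component (base-period weights):
ΣP(Q1 2012)Q(Q2 2012) = 10×102 + 1×209 + 6×37 + 220×9 + 41×9 = 1020 + 209 + 222 + 1980 + 369 = 3800
ΣP(Q1 2012)Q(Q1 2012) = 10×90 + 1×216 + 6×44 + 220×7 + 41×7 = 900 + 216 + 264 + 1540 + 287 = 3207
L = 3800 / 3207 × 100 = 118.4908
Paasche component (current-period weights):
ΣP(Q2 2012)Q(Q2 2012) = 9×102 + 1×209 + 8×37 + 195×9 + 37×9 = 918 + 209 + 296 + 1755 + 333 = 3511
ΣP(Q2 2012)Q(Q1 2012) = 9×90 + 1×216 + 8×44 + 195×7 + 37×7 = 810 + 216 + 352 + 1365 + 259 = 3002
P = 3511 / 3002 × 100 = 116.9554
Fisher = √(L × P) = √(118.4908 × 116.9554) = 117.7206

117.72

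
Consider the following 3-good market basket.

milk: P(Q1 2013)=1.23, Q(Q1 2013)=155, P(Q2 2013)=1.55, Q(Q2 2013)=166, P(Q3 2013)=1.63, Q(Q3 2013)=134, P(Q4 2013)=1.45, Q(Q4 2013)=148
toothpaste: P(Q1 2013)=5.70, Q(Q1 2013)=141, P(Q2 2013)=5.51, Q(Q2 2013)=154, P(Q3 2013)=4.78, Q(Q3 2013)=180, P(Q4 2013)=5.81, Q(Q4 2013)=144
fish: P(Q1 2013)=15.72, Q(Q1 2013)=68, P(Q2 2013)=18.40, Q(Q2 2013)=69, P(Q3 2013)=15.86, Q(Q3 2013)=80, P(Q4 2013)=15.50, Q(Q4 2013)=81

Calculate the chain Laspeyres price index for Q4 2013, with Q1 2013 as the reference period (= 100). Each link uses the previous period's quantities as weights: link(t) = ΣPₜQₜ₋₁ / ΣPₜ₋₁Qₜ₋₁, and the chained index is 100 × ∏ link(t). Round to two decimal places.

Link Q1 2013→Q2 2013:
ΣP(Q2 2013)Q(Q1 2013) = 1.55×155 + 5.51×141 + 18.40×68 = 240.25 + 776.91 + 1251.2 = 2268.36
ΣP(Q1 2013)Q(Q1 2013) = 1.23×155 + 5.70×141 + 15.72×68 = 190.65 + 803.7 + 1068.96 = 2063.31
link = 2268.36/2063.31 = 1.099379
Link Q2 2013→Q3 2013:
ΣP(Q3 2013)Q(Q2 2013) = 1.63×166 + 4.78×154 + 15.86×69 = 270.58 + 736.12 + 1094.34 = 2101.04
ΣP(Q2 2013)Q(Q2 2013) = 1.55×166 + 5.51×154 + 18.40×69 = 257.3 + 848.54 + 1269.6 = 2375.44
link = 2101.04/2375.44 = 0.884485
Link Q3 2013→Q4 2013:
ΣP(Q4 2013)Q(Q3 2013) = 1.45×134 + 5.81×180 + 15.50×80 = 194.3 + 1045.8 + 1240 = 2480.1
ΣP(Q3 2013)Q(Q3 2013) = 1.63×134 + 4.78×180 + 15.86×80 = 218.42 + 860.4 + 1268.8 = 2347.62
link = 2480.1/2347.62 = 1.056432
Chained index = 100 × 1.099379 × 0.884485 × 1.056432 = 102.7257

102.73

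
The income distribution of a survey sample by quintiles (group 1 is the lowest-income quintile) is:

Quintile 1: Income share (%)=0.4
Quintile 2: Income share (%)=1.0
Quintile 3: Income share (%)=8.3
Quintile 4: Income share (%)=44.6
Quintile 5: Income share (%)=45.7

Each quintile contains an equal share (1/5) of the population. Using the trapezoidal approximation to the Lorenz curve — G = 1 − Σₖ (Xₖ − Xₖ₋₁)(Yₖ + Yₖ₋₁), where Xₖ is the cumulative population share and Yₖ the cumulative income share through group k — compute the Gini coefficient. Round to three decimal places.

0.537

Cumulative income shares Yₖ: 0.0040, 0.0140, 0.0970, 0.5430, 1.0000
Σ (Xₖ−Xₖ₋₁)(Yₖ+Yₖ₋₁) = (1/5)(0.0040+0.0000) + (1/5)(0.0140+0.0040) + (1/5)(0.0970+0.0140) + (1/5)(0.5430+0.0970) + (1/5)(1.0000+0.5430)
  = 0.0008 + 0.0036 + 0.0222 + 0.1280 + 0.3086 = 0.4632
G = 1 − 0.4632 = 0.5368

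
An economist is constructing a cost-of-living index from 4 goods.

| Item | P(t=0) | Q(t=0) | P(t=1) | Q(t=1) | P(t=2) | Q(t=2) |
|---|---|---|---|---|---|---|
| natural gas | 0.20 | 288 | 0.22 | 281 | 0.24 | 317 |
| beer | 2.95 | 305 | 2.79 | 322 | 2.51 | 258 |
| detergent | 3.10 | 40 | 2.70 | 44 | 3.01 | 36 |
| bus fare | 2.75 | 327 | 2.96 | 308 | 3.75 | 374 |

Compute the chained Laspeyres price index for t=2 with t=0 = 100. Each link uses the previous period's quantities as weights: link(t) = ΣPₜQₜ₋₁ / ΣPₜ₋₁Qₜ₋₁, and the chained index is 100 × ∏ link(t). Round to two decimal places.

Link t=0→t=1:
ΣP(t=1)Q(t=0) = 0.22×288 + 2.79×305 + 2.70×40 + 2.96×327 = 63.36 + 850.95 + 108 + 967.92 = 1990.23
ΣP(t=0)Q(t=0) = 0.20×288 + 2.95×305 + 3.10×40 + 2.75×327 = 57.6 + 899.75 + 124 + 899.25 = 1980.6
link = 1990.23/1980.6 = 1.004862
Link t=1→t=2:
ΣP(t=2)Q(t=1) = 0.24×281 + 2.51×322 + 3.01×44 + 3.75×308 = 67.44 + 808.22 + 132.44 + 1155 = 2163.1
ΣP(t=1)Q(t=1) = 0.22×281 + 2.79×322 + 2.70×44 + 2.96×308 = 61.82 + 898.38 + 118.8 + 911.68 = 1990.68
link = 2163.1/1990.68 = 1.086614
Chained index = 100 × 1.004862 × 1.086614 = 109.1897

109.19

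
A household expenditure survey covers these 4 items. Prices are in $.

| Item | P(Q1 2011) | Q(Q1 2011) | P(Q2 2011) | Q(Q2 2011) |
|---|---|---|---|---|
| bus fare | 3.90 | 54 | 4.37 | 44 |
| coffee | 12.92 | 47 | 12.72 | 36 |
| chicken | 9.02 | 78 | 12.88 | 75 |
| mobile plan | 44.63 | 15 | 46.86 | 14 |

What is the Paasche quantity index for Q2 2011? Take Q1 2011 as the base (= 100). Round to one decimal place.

89.4

Paasche quantity index uses current-period prices as weights.
ΣP(Q2 2011)·Q(Q2 2011) = 4.37×44 + 12.72×36 + 12.88×75 + 46.86×14 = 192.28 + 457.92 + 966 + 656.04 = 2272.24
ΣP(Q2 2011)·Q(Q1 2011) = 4.37×54 + 12.72×47 + 12.88×78 + 46.86×15 = 235.98 + 597.84 + 1004.64 + 702.9 = 2541.36
Index = 2272.24 / 2541.36 × 100 = 89.4104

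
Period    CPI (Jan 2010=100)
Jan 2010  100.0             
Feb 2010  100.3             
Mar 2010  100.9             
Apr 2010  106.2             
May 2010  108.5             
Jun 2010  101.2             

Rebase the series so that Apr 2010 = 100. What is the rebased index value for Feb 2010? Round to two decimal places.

Rebased(Feb 2010) = 100.3 / 106.2 × 100 = 94.4444

94.44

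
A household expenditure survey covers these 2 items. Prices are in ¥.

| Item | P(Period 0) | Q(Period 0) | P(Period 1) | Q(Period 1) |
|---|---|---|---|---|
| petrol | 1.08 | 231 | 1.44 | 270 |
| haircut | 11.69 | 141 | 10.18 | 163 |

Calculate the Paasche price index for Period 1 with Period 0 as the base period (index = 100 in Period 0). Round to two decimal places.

Paasche price index uses current-period quantities as weights.
ΣP(Period 1)·Q(Period 1) = 1.44×270 + 10.18×163 = 388.8 + 1659.34 = 2048.14
ΣP(Period 0)·Q(Period 1) = 1.08×270 + 11.69×163 = 291.6 + 1905.47 = 2197.07
Index = 2048.14 / 2197.07 × 100 = 93.2214

93.22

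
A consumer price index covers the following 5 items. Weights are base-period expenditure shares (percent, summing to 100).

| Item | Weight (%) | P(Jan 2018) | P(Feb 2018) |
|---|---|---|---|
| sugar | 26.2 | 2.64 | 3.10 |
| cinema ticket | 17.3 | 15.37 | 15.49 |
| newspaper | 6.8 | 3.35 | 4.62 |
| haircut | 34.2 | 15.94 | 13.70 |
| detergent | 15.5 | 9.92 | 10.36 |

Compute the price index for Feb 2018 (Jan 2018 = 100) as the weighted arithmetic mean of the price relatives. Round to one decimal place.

103.2

sugar: 26.2 × (3.10/2.64) = 26.2 × 1.174242 = 30.7652
cinema ticket: 17.3 × (15.49/15.37) = 17.3 × 1.007807 = 17.4351
newspaper: 6.8 × (4.62/3.35) = 6.8 × 1.379104 = 9.3779
haircut: 34.2 × (13.70/15.94) = 34.2 × 0.859473 = 29.3940
detergent: 15.5 × (10.36/9.92) = 15.5 × 1.044355 = 16.1875
Index = Σ wᵢ·(p₁ᵢ/p₀ᵢ) = 30.7652 + 17.4351 + 9.3779 + 29.3940 + 16.1875 = 103.1596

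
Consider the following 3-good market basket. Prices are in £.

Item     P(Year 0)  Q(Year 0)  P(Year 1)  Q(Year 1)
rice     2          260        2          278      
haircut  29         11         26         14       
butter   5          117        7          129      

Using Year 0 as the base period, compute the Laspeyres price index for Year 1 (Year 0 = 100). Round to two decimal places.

Laspeyres price index uses base-period quantities as weights.
ΣP(Year 1)·Q(Year 0) = 2×260 + 26×11 + 7×117 = 520 + 286 + 819 = 1625
ΣP(Year 0)·Q(Year 0) = 2×260 + 29×11 + 5×117 = 520 + 319 + 585 = 1424
Index = 1625 / 1424 × 100 = 114.1152

114.12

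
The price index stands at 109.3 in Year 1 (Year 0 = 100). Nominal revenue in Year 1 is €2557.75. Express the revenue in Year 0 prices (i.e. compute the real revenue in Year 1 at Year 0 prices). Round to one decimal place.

2340.1

Real = Nominal ÷ (Index/100) = 2557.75 ÷ (109.3/100)
     = 2557.75 ÷ 1.093 = 2340.1189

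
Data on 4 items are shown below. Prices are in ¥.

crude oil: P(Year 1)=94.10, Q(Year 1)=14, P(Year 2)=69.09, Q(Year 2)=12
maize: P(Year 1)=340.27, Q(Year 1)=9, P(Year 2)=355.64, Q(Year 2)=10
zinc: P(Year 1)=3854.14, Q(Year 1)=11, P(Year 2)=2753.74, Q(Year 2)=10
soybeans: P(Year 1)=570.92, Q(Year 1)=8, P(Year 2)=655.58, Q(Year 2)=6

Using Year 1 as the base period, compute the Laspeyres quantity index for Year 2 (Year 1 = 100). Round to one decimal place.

Laspeyres quantity index uses base-period prices as weights.
ΣP(Year 1)·Q(Year 2) = 94.10×12 + 340.27×10 + 3854.14×10 + 570.92×6 = 1129.2 + 3402.7 + 38541.4 + 3425.52 = 46498.82
ΣP(Year 1)·Q(Year 1) = 94.10×14 + 340.27×9 + 3854.14×11 + 570.92×8 = 1317.4 + 3062.43 + 42395.54 + 4567.36 = 51342.73
Index = 46498.82 / 51342.73 × 100 = 90.5655

90.6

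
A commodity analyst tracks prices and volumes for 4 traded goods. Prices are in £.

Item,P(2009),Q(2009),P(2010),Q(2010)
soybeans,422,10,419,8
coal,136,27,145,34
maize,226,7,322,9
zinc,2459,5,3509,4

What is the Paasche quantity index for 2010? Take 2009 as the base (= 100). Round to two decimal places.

Paasche quantity index uses current-period prices as weights.
ΣP(2010)·Q(2010) = 419×8 + 145×34 + 322×9 + 3509×4 = 3352 + 4930 + 2898 + 14036 = 25216
ΣP(2010)·Q(2009) = 419×10 + 145×27 + 322×7 + 3509×5 = 4190 + 3915 + 2254 + 17545 = 27904
Index = 25216 / 27904 × 100 = 90.3670

90.37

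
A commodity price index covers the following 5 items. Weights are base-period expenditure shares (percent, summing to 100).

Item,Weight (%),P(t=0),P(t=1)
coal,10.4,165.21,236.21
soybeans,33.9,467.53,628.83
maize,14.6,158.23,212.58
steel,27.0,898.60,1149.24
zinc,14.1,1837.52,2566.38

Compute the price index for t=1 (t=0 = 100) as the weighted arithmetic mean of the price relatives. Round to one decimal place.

coal: 10.4 × (236.21/165.21) = 10.4 × 1.429756 = 14.8695
soybeans: 33.9 × (628.83/467.53) = 33.9 × 1.345005 = 45.5957
maize: 14.6 × (212.58/158.23) = 14.6 × 1.343487 = 19.6149
steel: 27.0 × (1149.24/898.60) = 27.0 × 1.278923 = 34.5309
zinc: 14.1 × (2566.38/1837.52) = 14.1 × 1.396654 = 19.6928
Index = Σ wᵢ·(p₁ᵢ/p₀ᵢ) = 14.8695 + 45.5957 + 19.6149 + 34.5309 + 19.6928 = 134.3038

134.3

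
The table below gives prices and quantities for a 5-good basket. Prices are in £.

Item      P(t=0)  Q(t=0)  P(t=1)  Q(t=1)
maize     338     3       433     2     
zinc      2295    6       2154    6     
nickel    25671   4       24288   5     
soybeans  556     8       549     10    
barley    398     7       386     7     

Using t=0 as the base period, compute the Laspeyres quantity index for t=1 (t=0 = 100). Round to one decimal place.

Laspeyres quantity index uses base-period prices as weights.
ΣP(t=0)·Q(t=1) = 338×2 + 2295×6 + 25671×5 + 556×10 + 398×7 = 676 + 13770 + 128355 + 5560 + 2786 = 151147
ΣP(t=0)·Q(t=0) = 338×3 + 2295×6 + 25671×4 + 556×8 + 398×7 = 1014 + 13770 + 102684 + 4448 + 2786 = 124702
Index = 151147 / 124702 × 100 = 121.2066

121.2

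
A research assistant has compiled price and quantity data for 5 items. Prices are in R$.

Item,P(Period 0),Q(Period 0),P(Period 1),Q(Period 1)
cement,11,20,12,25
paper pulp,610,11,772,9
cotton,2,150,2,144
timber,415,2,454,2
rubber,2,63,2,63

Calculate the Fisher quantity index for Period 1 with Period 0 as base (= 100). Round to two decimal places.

85.38

Laspeyres component (base-period weights):
ΣP(Period 0)Q(Period 1) = 11×25 + 610×9 + 2×144 + 415×2 + 2×63 = 275 + 5490 + 288 + 830 + 126 = 7009
ΣP(Period 0)Q(Period 0) = 11×20 + 610×11 + 2×150 + 415×2 + 2×63 = 220 + 6710 + 300 + 830 + 126 = 8186
L = 7009 / 8186 × 100 = 85.6218
Paasche component (current-period weights):
ΣP(Period 1)Q(Period 1) = 12×25 + 772×9 + 2×144 + 454×2 + 2×63 = 300 + 6948 + 288 + 908 + 126 = 8570
ΣP(Period 1)Q(Period 0) = 12×20 + 772×11 + 2×150 + 454×2 + 2×63 = 240 + 8492 + 300 + 908 + 126 = 10066
P = 8570 / 10066 × 100 = 85.1381
Fisher = √(L × P) = √(85.6218 × 85.1381) = 85.3796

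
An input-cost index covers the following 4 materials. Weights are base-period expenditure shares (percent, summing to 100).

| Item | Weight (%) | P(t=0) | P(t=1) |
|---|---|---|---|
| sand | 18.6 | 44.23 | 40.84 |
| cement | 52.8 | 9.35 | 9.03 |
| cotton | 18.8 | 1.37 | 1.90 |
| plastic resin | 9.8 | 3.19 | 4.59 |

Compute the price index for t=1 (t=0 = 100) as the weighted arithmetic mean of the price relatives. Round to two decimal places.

108.34

sand: 18.6 × (40.84/44.23) = 18.6 × 0.923355 = 17.1744
cement: 52.8 × (9.03/9.35) = 52.8 × 0.965775 = 50.9929
cotton: 18.8 × (1.90/1.37) = 18.8 × 1.386861 = 26.0730
plastic resin: 9.8 × (4.59/3.19) = 9.8 × 1.438871 = 14.1009
Index = Σ wᵢ·(p₁ᵢ/p₀ᵢ) = 17.1744 + 50.9929 + 26.0730 + 14.1009 = 108.3413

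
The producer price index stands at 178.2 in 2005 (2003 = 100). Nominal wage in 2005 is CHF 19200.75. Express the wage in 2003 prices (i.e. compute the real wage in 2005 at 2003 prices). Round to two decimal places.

10774.83

Real = Nominal ÷ (Index/100) = 19200.75 ÷ (178.2/100)
     = 19200.75 ÷ 1.782 = 10774.8316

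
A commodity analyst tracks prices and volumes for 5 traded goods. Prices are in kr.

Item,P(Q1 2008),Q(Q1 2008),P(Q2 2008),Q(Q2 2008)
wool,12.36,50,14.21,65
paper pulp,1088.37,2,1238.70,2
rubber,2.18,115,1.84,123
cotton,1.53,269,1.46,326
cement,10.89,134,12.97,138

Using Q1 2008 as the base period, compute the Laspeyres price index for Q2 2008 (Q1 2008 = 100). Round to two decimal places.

Laspeyres price index uses base-period quantities as weights.
ΣP(Q2 2008)·Q(Q1 2008) = 14.21×50 + 1238.70×2 + 1.84×115 + 1.46×269 + 12.97×134 = 710.5 + 2477.4 + 211.6 + 392.74 + 1737.98 = 5530.22
ΣP(Q1 2008)·Q(Q1 2008) = 12.36×50 + 1088.37×2 + 2.18×115 + 1.53×269 + 10.89×134 = 618 + 2176.74 + 250.7 + 411.57 + 1459.26 = 4916.27
Index = 5530.22 / 4916.27 × 100 = 112.4881

112.49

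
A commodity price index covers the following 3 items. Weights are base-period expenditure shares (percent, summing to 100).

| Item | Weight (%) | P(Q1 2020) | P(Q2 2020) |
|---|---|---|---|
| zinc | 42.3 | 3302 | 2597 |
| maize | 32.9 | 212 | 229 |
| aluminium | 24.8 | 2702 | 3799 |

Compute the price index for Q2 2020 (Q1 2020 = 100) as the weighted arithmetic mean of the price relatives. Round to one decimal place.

103.7

zinc: 42.3 × (2597/3302) = 42.3 × 0.786493 = 33.2687
maize: 32.9 × (229/212) = 32.9 × 1.080189 = 35.5382
aluminium: 24.8 × (3799/2702) = 24.8 × 1.405996 = 34.8687
Index = Σ wᵢ·(p₁ᵢ/p₀ᵢ) = 33.2687 + 35.5382 + 34.8687 = 103.6756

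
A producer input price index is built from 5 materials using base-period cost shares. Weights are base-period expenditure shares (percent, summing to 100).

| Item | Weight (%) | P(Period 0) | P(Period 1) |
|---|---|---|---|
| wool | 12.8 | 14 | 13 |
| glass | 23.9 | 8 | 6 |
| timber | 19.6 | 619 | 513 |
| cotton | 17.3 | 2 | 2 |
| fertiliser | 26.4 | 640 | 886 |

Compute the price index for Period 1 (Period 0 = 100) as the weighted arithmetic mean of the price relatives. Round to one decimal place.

99.9

wool: 12.8 × (13/14) = 12.8 × 0.928571 = 11.8857
glass: 23.9 × (6/8) = 23.9 × 0.750000 = 17.9250
timber: 19.6 × (513/619) = 19.6 × 0.828756 = 16.2436
cotton: 17.3 × (2/2) = 17.3 × 1.000000 = 17.3000
fertiliser: 26.4 × (886/640) = 26.4 × 1.384375 = 36.5475
Index = Σ wᵢ·(p₁ᵢ/p₀ᵢ) = 11.8857 + 17.9250 + 16.2436 + 17.3000 + 36.5475 = 99.9018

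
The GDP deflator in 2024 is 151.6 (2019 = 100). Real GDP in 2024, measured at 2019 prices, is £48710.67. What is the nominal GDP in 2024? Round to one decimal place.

Nominal = Real × (Index/100) = 48710.67 × (151.6/100)
        = 48710.67 × 1.516 = 73845.3757

73845.4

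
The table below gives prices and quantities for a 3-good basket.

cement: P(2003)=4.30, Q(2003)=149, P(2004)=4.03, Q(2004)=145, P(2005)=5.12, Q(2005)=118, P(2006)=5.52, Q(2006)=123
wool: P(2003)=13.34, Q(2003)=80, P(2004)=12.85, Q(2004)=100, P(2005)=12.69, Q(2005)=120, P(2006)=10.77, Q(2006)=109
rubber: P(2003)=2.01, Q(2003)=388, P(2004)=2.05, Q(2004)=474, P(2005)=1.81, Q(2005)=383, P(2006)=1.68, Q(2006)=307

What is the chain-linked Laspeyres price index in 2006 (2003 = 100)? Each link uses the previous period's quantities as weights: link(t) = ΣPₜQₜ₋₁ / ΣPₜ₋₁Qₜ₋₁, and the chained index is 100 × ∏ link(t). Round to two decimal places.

Link 2003→2004:
ΣP(2004)Q(2003) = 4.03×149 + 12.85×80 + 2.05×388 = 600.47 + 1028 + 795.4 = 2423.87
ΣP(2003)Q(2003) = 4.30×149 + 13.34×80 + 2.01×388 = 640.7 + 1067.2 + 779.88 = 2487.78
link = 2423.87/2487.78 = 0.974310
Link 2004→2005:
ΣP(2005)Q(2004) = 5.12×145 + 12.69×100 + 1.81×474 = 742.4 + 1269 + 857.94 = 2869.34
ΣP(2004)Q(2004) = 4.03×145 + 12.85×100 + 2.05×474 = 584.35 + 1285 + 971.7 = 2841.05
link = 2869.34/2841.05 = 1.009958
Link 2005→2006:
ΣP(2006)Q(2005) = 5.52×118 + 10.77×120 + 1.68×383 = 651.36 + 1292.4 + 643.44 = 2587.2
ΣP(2005)Q(2005) = 5.12×118 + 12.69×120 + 1.81×383 = 604.16 + 1522.8 + 693.23 = 2820.19
link = 2587.2/2820.19 = 0.917385
Chained index = 100 × 0.974310 × 1.009958 × 0.917385 = 90.2718

90.27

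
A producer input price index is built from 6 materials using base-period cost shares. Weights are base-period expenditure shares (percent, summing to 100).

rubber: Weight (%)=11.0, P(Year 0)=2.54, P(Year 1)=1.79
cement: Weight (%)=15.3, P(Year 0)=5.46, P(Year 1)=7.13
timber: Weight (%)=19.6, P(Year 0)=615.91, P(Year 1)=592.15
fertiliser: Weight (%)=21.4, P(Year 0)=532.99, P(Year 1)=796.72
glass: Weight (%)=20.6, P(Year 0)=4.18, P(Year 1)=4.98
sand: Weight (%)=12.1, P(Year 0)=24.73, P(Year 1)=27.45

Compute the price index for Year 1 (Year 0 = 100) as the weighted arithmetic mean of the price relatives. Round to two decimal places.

rubber: 11.0 × (1.79/2.54) = 11.0 × 0.704724 = 7.7520
cement: 15.3 × (7.13/5.46) = 15.3 × 1.305861 = 19.9797
timber: 19.6 × (592.15/615.91) = 19.6 × 0.961423 = 18.8439
fertiliser: 21.4 × (796.72/532.99) = 21.4 × 1.494812 = 31.9890
glass: 20.6 × (4.98/4.18) = 20.6 × 1.191388 = 24.5426
sand: 12.1 × (27.45/24.73) = 12.1 × 1.109988 = 13.4309
Index = Σ wᵢ·(p₁ᵢ/p₀ᵢ) = 7.7520 + 19.9797 + 18.8439 + 31.9890 + 24.5426 + 13.4309 = 116.5379

116.54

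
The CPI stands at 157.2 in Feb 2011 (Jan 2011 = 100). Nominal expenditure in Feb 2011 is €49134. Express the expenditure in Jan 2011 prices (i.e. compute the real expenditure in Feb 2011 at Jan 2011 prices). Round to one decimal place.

Real = Nominal ÷ (Index/100) = 49134 ÷ (157.2/100)
     = 49134 ÷ 1.572 = 31255.7252

31255.7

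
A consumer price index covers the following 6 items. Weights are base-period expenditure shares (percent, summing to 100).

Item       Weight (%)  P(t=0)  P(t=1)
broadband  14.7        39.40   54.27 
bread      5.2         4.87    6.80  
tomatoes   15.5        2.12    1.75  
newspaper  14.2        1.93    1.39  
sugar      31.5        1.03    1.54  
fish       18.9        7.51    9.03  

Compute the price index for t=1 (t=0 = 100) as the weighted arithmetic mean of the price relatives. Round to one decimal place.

broadband: 14.7 × (54.27/39.40) = 14.7 × 1.377411 = 20.2479
bread: 5.2 × (6.80/4.87) = 5.2 × 1.396304 = 7.2608
tomatoes: 15.5 × (1.75/2.12) = 15.5 × 0.825472 = 12.7948
newspaper: 14.2 × (1.39/1.93) = 14.2 × 0.720207 = 10.2269
sugar: 31.5 × (1.54/1.03) = 31.5 × 1.495146 = 47.0971
fish: 18.9 × (9.03/7.51) = 18.9 × 1.202397 = 22.7253
Index = Σ wᵢ·(p₁ᵢ/p₀ᵢ) = 20.2479 + 7.2608 + 12.7948 + 10.2269 + 47.0971 + 22.7253 = 120.3529

120.4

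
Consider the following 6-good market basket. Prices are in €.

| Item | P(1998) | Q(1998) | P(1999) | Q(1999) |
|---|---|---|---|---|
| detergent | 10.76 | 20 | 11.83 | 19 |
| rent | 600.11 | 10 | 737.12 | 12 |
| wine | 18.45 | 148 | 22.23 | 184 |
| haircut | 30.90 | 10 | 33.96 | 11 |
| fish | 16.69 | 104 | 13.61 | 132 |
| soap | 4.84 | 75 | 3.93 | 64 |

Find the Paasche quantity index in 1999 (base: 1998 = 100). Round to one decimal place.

120.3

Paasche quantity index uses current-period prices as weights.
ΣP(1999)·Q(1999) = 11.83×19 + 737.12×12 + 22.23×184 + 33.96×11 + 13.61×132 + 3.93×64 = 224.77 + 8845.44 + 4090.32 + 373.56 + 1796.52 + 251.52 = 15582.13
ΣP(1999)·Q(1998) = 11.83×20 + 737.12×10 + 22.23×148 + 33.96×10 + 13.61×104 + 3.93×75 = 236.6 + 7371.2 + 3290.04 + 339.6 + 1415.44 + 294.75 = 12947.63
Index = 15582.13 / 12947.63 × 100 = 120.3474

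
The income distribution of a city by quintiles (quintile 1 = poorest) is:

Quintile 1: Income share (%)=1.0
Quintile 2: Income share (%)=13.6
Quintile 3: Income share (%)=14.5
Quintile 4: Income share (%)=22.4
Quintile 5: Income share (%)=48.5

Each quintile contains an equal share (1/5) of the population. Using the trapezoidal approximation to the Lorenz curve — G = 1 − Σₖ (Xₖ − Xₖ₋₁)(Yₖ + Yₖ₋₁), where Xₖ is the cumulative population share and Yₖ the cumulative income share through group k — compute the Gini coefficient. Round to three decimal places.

Cumulative income shares Yₖ: 0.0100, 0.1460, 0.2910, 0.5150, 1.0000
Σ (Xₖ−Xₖ₋₁)(Yₖ+Yₖ₋₁) = (1/5)(0.0100+0.0000) + (1/5)(0.1460+0.0100) + (1/5)(0.2910+0.1460) + (1/5)(0.5150+0.2910) + (1/5)(1.0000+0.5150)
  = 0.0020 + 0.0312 + 0.0874 + 0.1612 + 0.3030 = 0.5848
G = 1 − 0.5848 = 0.4152

0.415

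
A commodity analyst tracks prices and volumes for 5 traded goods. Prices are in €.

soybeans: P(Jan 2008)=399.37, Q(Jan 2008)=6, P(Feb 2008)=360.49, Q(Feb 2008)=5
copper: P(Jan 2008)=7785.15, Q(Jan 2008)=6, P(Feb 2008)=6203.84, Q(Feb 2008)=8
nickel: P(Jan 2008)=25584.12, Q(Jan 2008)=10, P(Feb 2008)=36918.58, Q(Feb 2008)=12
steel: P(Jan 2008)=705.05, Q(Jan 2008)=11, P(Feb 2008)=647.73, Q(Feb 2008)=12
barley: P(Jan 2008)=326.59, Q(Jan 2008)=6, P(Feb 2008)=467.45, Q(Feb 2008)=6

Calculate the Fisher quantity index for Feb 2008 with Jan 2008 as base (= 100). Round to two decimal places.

Laspeyres component (base-period weights):
ΣP(Jan 2008)Q(Feb 2008) = 399.37×5 + 7785.15×8 + 25584.12×12 + 705.05×12 + 326.59×6 = 1996.85 + 62281.2 + 307009.44 + 8460.6 + 1959.54 = 381707.63
ΣP(Jan 2008)Q(Jan 2008) = 399.37×6 + 7785.15×6 + 25584.12×10 + 705.05×11 + 326.59×6 = 2396.22 + 46710.9 + 255841.2 + 7755.55 + 1959.54 = 314663.41
L = 381707.63 / 314663.41 × 100 = 121.3066
Paasche component (current-period weights):
ΣP(Feb 2008)Q(Feb 2008) = 360.49×5 + 6203.84×8 + 36918.58×12 + 647.73×12 + 467.45×6 = 1802.45 + 49630.72 + 443022.96 + 7772.76 + 2804.7 = 505033.59
ΣP(Feb 2008)Q(Jan 2008) = 360.49×6 + 6203.84×6 + 36918.58×10 + 647.73×11 + 467.45×6 = 2162.94 + 37223.04 + 369185.8 + 7125.03 + 2804.7 = 418501.51
P = 505033.59 / 418501.51 × 100 = 120.6766
Fisher = √(L × P) = √(121.3066 × 120.6766) = 120.9912

120.99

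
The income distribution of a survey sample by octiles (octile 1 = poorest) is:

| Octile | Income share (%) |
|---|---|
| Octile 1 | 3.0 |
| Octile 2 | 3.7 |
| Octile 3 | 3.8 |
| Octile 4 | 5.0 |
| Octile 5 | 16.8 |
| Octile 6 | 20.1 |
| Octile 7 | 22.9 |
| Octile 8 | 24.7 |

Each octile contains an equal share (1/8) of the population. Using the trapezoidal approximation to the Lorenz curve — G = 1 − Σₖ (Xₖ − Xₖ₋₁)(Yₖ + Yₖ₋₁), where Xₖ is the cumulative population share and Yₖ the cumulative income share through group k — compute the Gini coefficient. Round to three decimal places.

0.386

Cumulative income shares Yₖ: 0.0300, 0.0670, 0.1050, 0.1550, 0.3230, 0.5240, 0.7530, 1.0000
Σ (Xₖ−Xₖ₋₁)(Yₖ+Yₖ₋₁) = (1/8)(0.0300+0.0000) + (1/8)(0.0670+0.0300) + (1/8)(0.1050+0.0670) + (1/8)(0.1550+0.1050) + (1/8)(0.3230+0.1550) + (1/8)(0.5240+0.3230) + (1/8)(0.7530+0.5240) + (1/8)(1.0000+0.7530)
  = 0.0037 + 0.0121 + 0.0215 + 0.0325 + 0.0598 + 0.1059 + 0.1596 + 0.2191 = 0.6143
G = 1 − 0.6143 = 0.3857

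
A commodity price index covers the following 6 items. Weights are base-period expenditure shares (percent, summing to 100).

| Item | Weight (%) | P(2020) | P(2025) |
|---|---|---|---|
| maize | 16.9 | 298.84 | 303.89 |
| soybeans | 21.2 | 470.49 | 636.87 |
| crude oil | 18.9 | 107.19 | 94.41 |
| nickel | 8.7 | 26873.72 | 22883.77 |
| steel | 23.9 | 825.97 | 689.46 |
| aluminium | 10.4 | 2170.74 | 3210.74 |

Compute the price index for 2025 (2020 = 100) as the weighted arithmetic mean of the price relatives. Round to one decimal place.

105.3

maize: 16.9 × (303.89/298.84) = 16.9 × 1.016899 = 17.1856
soybeans: 21.2 × (636.87/470.49) = 21.2 × 1.353631 = 28.6970
crude oil: 18.9 × (94.41/107.19) = 18.9 × 0.880772 = 16.6466
nickel: 8.7 × (22883.77/26873.72) = 8.7 × 0.851530 = 7.4083
steel: 23.9 × (689.46/825.97) = 23.9 × 0.834728 = 19.9500
aluminium: 10.4 × (3210.74/2170.74) = 10.4 × 1.479099 = 15.3826
Index = Σ wᵢ·(p₁ᵢ/p₀ᵢ) = 17.1856 + 28.6970 + 16.6466 + 7.4083 + 19.9500 + 15.3826 = 105.2701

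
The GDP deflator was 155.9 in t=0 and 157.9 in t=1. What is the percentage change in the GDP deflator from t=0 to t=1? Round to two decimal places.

1.28%

Change = (157.9 − 155.9) / 155.9 × 100
       = 2.0 / 155.9 × 100 = 1.2829%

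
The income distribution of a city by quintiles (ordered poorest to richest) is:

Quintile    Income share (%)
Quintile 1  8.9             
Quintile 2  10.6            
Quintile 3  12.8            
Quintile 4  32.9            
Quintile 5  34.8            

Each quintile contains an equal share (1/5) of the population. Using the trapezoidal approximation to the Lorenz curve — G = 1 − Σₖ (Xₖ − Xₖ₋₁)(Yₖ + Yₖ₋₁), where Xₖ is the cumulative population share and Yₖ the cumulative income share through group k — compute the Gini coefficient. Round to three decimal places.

Cumulative income shares Yₖ: 0.0890, 0.1950, 0.3230, 0.6520, 1.0000
Σ (Xₖ−Xₖ₋₁)(Yₖ+Yₖ₋₁) = (1/5)(0.0890+0.0000) + (1/5)(0.1950+0.0890) + (1/5)(0.3230+0.1950) + (1/5)(0.6520+0.3230) + (1/5)(1.0000+0.6520)
  = 0.0178 + 0.0568 + 0.1036 + 0.1950 + 0.3304 = 0.7036
G = 1 − 0.7036 = 0.2964

0.296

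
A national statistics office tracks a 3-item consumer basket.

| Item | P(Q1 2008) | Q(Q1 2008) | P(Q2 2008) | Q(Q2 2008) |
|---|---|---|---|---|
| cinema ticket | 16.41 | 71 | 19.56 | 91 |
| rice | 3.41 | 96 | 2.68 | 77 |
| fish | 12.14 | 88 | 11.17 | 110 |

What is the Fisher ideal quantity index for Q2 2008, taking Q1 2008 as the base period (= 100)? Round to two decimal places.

Laspeyres component (base-period weights):
ΣP(Q1 2008)Q(Q2 2008) = 16.41×91 + 3.41×77 + 12.14×110 = 1493.31 + 262.57 + 1335.4 = 3091.28
ΣP(Q1 2008)Q(Q1 2008) = 16.41×71 + 3.41×96 + 12.14×88 = 1165.11 + 327.36 + 1068.32 = 2560.79
L = 3091.28 / 2560.79 × 100 = 120.7159
Paasche component (current-period weights):
ΣP(Q2 2008)Q(Q2 2008) = 19.56×91 + 2.68×77 + 11.17×110 = 1779.96 + 206.36 + 1228.7 = 3215.02
ΣP(Q2 2008)Q(Q1 2008) = 19.56×71 + 2.68×96 + 11.17×88 = 1388.76 + 257.28 + 982.96 = 2629
P = 3215.02 / 2629 × 100 = 122.2906
Fisher = √(L × P) = √(120.7159 × 122.2906) = 121.5007

121.50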